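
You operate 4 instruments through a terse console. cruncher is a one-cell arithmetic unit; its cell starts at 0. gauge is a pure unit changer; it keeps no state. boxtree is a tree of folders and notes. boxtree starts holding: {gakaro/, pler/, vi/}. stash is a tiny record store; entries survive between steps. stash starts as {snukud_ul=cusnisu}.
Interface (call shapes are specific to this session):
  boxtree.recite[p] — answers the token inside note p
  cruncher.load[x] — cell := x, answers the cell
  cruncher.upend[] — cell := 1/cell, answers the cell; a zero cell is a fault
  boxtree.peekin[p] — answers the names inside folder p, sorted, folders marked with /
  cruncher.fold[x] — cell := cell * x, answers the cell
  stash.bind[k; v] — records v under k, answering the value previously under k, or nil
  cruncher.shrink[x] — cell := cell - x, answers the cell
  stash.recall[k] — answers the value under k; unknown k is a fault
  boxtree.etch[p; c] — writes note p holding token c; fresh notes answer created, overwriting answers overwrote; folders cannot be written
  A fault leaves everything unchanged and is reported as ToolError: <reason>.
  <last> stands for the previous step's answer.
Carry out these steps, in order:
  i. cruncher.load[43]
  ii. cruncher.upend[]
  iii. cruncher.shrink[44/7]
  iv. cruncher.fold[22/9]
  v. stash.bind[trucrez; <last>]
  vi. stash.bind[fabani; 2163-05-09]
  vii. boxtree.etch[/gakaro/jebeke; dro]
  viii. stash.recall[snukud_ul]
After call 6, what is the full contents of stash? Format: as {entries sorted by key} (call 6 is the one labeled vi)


$ load 43
  43
$ upend
  1/43
$ shrink 44/7
  -1885/301
$ fold 22/9
  -41470/2709
$ bind trucrez <last>
  nil
$ bind fabani 2163-05-09
  nil
$ etch /gakaro/jebeke dro
  created
$ recall snukud_ul
  cusnisu

Answer: {fabani=2163-05-09, snukud_ul=cusnisu, trucrez=-41470/2709}


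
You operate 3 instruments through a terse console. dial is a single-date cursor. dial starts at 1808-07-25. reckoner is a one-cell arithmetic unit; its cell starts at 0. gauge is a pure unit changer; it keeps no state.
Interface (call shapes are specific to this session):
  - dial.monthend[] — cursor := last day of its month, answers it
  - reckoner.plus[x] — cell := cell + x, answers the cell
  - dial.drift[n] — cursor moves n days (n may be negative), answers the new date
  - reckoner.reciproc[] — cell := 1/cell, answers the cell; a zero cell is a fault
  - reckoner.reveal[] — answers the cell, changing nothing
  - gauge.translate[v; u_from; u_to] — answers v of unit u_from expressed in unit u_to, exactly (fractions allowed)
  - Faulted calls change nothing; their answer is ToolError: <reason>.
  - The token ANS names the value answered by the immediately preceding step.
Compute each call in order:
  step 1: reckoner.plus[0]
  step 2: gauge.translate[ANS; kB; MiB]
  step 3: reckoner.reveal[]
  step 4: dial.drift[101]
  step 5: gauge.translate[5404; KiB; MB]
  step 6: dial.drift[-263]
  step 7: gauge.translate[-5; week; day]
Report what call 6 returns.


Answer: 1808-02-14

Derivation:
→ reckoner.plus(x='0')
← 0
→ gauge.translate(v='ANS', u_from='kB', u_to='MiB')
← 0
→ reckoner.reveal()
← 0
→ dial.drift(n='101')
← 1808-11-03
→ gauge.translate(v='5404', u_from='KiB', u_to='MB')
← 86464/15625
→ dial.drift(n='-263')
← 1808-02-14
→ gauge.translate(v='-5', u_from='week', u_to='day')
← -35


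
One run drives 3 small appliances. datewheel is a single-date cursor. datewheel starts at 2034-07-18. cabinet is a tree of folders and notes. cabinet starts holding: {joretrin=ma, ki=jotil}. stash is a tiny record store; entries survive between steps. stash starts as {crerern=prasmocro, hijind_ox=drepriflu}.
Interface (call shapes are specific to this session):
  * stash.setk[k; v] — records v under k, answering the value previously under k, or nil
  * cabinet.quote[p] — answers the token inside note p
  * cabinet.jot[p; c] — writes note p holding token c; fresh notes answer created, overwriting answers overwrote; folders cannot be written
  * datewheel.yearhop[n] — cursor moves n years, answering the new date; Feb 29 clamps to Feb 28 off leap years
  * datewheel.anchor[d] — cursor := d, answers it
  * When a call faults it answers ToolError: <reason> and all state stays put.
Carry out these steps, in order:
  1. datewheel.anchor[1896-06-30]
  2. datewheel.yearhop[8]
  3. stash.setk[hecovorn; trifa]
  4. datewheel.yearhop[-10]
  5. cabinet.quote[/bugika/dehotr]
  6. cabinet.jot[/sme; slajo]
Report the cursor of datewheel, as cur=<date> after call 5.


Answer: cur=1894-06-30

Derivation:
Now I run datewheel.anchor with d: 1896-06-30, which returns 1896-06-30.
I invoke datewheel.yearhop with n: 8, and observe 1904-06-30.
Invoking stash.setk with k: hecovorn, v: trifa, which returns nil.
Using datewheel.yearhop with n: -10, giving 1894-06-30.
I use cabinet.quote with p: /bugika/dehotr, which returns ToolError: not found.
I use cabinet.jot with p: /sme, c: slajo, and observe created.


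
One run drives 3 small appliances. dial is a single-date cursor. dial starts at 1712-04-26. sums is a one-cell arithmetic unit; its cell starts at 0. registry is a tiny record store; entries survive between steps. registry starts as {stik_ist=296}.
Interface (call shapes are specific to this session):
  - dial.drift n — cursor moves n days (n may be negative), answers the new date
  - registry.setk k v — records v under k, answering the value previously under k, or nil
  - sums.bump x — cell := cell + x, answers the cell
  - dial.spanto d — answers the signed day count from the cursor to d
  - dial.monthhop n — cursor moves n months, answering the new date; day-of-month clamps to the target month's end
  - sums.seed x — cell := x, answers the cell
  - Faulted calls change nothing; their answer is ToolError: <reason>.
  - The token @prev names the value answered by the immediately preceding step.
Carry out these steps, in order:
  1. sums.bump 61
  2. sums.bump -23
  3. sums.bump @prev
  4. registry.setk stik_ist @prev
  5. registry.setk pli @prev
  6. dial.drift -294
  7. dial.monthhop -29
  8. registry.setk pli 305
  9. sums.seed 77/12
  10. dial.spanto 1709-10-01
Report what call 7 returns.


Answer: 1709-02-07

Derivation:
[in] bump x: 61
  61
[in] bump x: -23
  38
[in] bump x: @prev
  76
[in] setk k: stik_ist v: @prev
  296
[in] setk k: pli v: @prev
  nil
[in] drift n: -294
  1711-07-07
[in] monthhop n: -29
  1709-02-07
[in] setk k: pli v: 305
  296
[in] seed x: 77/12
  77/12
[in] spanto d: 1709-10-01
  236


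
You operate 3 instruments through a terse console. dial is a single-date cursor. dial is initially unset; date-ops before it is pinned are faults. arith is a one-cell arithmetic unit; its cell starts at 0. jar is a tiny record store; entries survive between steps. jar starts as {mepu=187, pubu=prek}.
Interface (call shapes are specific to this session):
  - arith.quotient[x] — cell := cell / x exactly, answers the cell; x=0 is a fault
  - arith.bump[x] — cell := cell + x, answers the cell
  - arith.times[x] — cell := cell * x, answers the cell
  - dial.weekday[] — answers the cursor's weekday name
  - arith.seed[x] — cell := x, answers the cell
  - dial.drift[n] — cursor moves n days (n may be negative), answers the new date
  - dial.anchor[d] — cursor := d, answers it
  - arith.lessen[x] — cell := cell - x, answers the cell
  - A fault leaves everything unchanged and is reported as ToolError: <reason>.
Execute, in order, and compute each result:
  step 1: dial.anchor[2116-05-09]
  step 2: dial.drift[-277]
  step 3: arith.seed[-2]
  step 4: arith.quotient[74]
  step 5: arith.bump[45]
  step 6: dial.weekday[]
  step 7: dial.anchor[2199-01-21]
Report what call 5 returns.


Answer: 1664/37

Derivation:
Do: dial.anchor[d: 2116-05-09]
See: 2116-05-09
Do: dial.drift[n: -277]
See: 2115-08-06
Do: arith.seed[x: -2]
See: -2
Do: arith.quotient[x: 74]
See: -1/37
Do: arith.bump[x: 45]
See: 1664/37
Do: dial.weekday[]
See: Tuesday
Do: dial.anchor[d: 2199-01-21]
See: 2199-01-21


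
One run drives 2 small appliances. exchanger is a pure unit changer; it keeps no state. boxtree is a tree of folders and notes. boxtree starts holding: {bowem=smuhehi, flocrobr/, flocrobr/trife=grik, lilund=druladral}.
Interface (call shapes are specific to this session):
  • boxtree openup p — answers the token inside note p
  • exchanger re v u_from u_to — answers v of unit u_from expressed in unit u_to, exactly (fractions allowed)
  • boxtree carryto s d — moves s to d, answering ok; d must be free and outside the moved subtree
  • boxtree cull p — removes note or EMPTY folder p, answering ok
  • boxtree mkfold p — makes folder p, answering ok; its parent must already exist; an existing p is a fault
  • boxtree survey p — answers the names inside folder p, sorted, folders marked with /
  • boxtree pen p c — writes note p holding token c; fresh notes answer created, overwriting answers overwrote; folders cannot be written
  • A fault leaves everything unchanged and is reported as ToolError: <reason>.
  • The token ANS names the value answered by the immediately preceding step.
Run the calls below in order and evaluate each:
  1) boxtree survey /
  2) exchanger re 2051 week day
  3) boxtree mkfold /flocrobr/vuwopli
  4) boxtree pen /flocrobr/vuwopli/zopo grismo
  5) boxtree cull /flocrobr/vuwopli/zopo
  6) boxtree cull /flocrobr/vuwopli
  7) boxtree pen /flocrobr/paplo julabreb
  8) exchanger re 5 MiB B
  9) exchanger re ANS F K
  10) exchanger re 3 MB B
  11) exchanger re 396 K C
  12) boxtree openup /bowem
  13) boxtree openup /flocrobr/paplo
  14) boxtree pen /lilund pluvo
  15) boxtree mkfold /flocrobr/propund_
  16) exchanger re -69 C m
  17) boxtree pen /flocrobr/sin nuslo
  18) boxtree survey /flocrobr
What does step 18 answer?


Answer: [paplo, propund_/, sin, trife]

Derivation:
>> boxtree survey(p→/)
<< [bowem, flocrobr/, lilund]
>> exchanger re(v→2051, u_from→week, u_to→day)
<< 14357
>> boxtree mkfold(p→/flocrobr/vuwopli)
<< ok
>> boxtree pen(p→/flocrobr/vuwopli/zopo, c→grismo)
<< created
>> boxtree cull(p→/flocrobr/vuwopli/zopo)
<< ok
>> boxtree cull(p→/flocrobr/vuwopli)
<< ok
>> boxtree pen(p→/flocrobr/paplo, c→julabreb)
<< created
>> exchanger re(v→5, u_from→MiB, u_to→B)
<< 5242880
>> exchanger re(v→ANS, u_from→F, u_to→K)
<< 174777989/60
>> exchanger re(v→3, u_from→MB, u_to→B)
<< 3000000
>> exchanger re(v→396, u_from→K, u_to→C)
<< 2457/20
>> boxtree openup(p→/bowem)
<< smuhehi
>> boxtree openup(p→/flocrobr/paplo)
<< julabreb
>> boxtree pen(p→/lilund, c→pluvo)
<< overwrote
>> boxtree mkfold(p→/flocrobr/propund_)
<< ok
>> exchanger re(v→-69, u_from→C, u_to→m)
<< ToolError: incompatible units
>> boxtree pen(p→/flocrobr/sin, c→nuslo)
<< created
>> boxtree survey(p→/flocrobr)
<< [paplo, propund_/, sin, trife]


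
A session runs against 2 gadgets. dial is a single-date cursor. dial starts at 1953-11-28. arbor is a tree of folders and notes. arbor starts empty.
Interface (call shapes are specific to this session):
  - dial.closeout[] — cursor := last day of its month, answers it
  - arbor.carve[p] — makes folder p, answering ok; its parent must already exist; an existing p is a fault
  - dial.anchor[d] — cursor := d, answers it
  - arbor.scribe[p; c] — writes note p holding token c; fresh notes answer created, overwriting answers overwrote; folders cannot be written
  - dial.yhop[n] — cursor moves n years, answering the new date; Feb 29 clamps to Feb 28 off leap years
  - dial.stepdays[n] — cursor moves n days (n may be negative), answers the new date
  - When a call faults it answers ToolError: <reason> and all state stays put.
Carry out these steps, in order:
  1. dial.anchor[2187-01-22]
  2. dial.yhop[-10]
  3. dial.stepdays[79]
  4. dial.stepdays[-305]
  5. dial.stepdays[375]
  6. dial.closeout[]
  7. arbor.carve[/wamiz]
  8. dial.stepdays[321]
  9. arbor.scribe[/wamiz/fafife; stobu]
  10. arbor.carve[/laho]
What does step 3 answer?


! anchor(d=2187-01-22) == 2187-01-22
! yhop(n=-10) == 2177-01-22
! stepdays(n=79) == 2177-04-11
! stepdays(n=-305) == 2176-06-10
! stepdays(n=375) == 2177-06-20
! closeout() == 2177-06-30
! carve(p=/wamiz) == ok
! stepdays(n=321) == 2178-05-17
! scribe(p=/wamiz/fafife, c=stobu) == created
! carve(p=/laho) == ok

Answer: 2177-04-11


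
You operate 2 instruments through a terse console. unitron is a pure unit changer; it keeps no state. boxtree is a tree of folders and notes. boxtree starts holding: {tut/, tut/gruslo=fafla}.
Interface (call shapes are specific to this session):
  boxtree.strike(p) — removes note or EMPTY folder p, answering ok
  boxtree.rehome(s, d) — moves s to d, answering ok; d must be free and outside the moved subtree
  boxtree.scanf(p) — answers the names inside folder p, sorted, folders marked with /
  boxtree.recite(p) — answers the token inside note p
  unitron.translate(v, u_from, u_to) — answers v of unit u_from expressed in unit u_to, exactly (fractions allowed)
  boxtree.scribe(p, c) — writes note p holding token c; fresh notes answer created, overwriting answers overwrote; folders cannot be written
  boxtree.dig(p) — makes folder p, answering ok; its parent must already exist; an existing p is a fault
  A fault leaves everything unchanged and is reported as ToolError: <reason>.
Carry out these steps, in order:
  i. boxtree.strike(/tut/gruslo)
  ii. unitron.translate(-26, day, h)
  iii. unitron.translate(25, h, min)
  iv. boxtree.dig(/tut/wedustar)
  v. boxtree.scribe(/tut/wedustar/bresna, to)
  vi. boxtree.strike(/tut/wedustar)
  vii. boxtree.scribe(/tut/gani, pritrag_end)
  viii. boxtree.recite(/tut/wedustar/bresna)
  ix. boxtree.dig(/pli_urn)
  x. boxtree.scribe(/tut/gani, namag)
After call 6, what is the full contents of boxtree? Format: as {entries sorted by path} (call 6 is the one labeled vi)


% boxtree.strike p: /tut/gruslo
= ok
% unitron.translate v: -26 u_from: day u_to: h
= -624
% unitron.translate v: 25 u_from: h u_to: min
= 1500
% boxtree.dig p: /tut/wedustar
= ok
% boxtree.scribe p: /tut/wedustar/bresna c: to
= created
% boxtree.strike p: /tut/wedustar
= ToolError: not empty
% boxtree.scribe p: /tut/gani c: pritrag_end
= created
% boxtree.recite p: /tut/wedustar/bresna
= to
% boxtree.dig p: /pli_urn
= ok
% boxtree.scribe p: /tut/gani c: namag
= overwrote

Answer: {tut/, tut/wedustar/, tut/wedustar/bresna=to}


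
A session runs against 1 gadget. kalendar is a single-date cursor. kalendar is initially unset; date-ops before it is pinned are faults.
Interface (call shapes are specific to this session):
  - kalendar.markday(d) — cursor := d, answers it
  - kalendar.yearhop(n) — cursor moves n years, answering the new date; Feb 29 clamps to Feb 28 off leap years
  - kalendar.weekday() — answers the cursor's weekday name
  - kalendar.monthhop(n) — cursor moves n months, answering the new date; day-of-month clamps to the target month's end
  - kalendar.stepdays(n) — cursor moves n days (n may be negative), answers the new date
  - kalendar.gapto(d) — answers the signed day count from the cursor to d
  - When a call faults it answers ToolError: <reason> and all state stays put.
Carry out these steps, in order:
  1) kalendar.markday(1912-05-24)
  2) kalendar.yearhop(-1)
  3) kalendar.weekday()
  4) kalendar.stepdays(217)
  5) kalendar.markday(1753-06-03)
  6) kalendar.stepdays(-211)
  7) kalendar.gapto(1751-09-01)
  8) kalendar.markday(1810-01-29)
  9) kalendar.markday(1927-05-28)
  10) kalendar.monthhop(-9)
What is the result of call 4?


CALL markday[d→1912-05-24]
RET  1912-05-24
CALL yearhop[n→-1]
RET  1911-05-24
CALL weekday[]
RET  Wednesday
CALL stepdays[n→217]
RET  1911-12-27
CALL markday[d→1753-06-03]
RET  1753-06-03
CALL stepdays[n→-211]
RET  1752-11-04
CALL gapto[d→1751-09-01]
RET  -430
CALL markday[d→1810-01-29]
RET  1810-01-29
CALL markday[d→1927-05-28]
RET  1927-05-28
CALL monthhop[n→-9]
RET  1926-08-28

Answer: 1911-12-27


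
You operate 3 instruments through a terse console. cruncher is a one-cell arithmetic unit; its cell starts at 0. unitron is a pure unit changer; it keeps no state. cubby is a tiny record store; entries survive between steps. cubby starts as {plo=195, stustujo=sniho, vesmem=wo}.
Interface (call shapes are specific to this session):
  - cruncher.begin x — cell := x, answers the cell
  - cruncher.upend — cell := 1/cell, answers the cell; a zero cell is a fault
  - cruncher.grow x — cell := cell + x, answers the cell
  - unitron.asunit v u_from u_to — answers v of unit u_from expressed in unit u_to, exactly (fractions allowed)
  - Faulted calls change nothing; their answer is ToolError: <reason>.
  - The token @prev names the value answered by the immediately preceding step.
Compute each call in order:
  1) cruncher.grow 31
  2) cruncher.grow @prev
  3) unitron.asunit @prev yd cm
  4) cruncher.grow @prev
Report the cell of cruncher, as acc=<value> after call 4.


Answer: acc=143282/25

Derivation:
Do: grow[x: 31]
See: 31
Do: grow[x: @prev]
See: 62
Do: asunit[v: @prev; u_from: yd; u_to: cm]
See: 141732/25
Do: grow[x: @prev]
See: 143282/25


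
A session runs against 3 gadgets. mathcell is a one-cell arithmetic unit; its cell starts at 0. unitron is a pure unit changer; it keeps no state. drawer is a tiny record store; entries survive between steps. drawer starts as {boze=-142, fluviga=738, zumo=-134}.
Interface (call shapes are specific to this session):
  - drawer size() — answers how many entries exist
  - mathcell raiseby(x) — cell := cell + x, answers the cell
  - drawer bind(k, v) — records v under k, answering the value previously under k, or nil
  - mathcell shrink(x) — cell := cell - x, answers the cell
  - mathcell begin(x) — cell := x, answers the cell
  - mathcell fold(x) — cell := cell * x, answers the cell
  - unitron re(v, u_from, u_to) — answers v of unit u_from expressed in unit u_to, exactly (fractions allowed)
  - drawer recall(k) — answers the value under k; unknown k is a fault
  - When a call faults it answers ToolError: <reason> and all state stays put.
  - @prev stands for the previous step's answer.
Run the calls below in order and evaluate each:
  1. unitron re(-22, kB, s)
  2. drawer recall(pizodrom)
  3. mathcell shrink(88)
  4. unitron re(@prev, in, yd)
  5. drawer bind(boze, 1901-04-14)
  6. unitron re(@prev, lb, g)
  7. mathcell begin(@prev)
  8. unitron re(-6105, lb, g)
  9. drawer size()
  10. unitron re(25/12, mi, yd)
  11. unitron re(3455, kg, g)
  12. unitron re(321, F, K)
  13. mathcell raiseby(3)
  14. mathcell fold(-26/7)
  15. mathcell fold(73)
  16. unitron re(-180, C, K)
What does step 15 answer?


Answer: 3056117679823/175000

Derivation:
Invoking unitron re using v→-22, u_from→kB, u_to→s, — result: ToolError: incompatible units.
I run drawer recall using k→pizodrom, → ToolError: no such key pizodrom.
I invoke mathcell shrink using x→88, and get -88.
I try unitron re using v→@prev, u_from→in, u_to→yd, giving -22/9.
I try drawer bind using k→boze, v→1901-04-14: -142.
Invoking unitron re using v→@prev, u_from→lb, u_to→g, and get -3220505827/50000.
Then mathcell begin using x→@prev, — result: -3220505827/50000.
Next I call unitron re using v→-6105, u_from→lb, u_to→g, — result: -55383628377/20000.
Now I run drawer size, and observe 3.
I try unitron re using v→25/12, u_from→mi, u_to→yd, and see 11000/3.
I run unitron re using v→3455, u_from→kg, u_to→g, and observe 3455000.
Next I call unitron re using v→321, u_from→F, u_to→K, giving 78067/180.
I run mathcell raiseby using x→3, which returns -3220355827/50000.
Invoking mathcell fold using x→-26/7, → 41864625751/175000.
Calling mathcell fold using x→73, which returns 3056117679823/175000.
Invoking unitron re using v→-180, u_from→C, u_to→K, and observe 1863/20.


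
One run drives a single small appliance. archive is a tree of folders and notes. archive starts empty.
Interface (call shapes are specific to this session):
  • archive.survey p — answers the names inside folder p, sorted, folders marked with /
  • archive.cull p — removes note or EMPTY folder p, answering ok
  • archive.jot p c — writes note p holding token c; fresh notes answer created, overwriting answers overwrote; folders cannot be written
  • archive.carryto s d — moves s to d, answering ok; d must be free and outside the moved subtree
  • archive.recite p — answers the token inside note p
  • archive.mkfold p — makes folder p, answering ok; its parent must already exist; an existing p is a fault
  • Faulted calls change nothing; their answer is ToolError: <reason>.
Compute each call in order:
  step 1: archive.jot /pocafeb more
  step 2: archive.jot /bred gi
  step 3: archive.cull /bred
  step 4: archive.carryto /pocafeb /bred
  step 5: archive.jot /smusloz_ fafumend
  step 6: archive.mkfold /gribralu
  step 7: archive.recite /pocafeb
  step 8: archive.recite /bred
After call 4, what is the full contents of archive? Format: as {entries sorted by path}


Answer: {bred=more}

Derivation:
-> archive.jot(p='/pocafeb', c='more')
<- created
-> archive.jot(p='/bred', c='gi')
<- created
-> archive.cull(p='/bred')
<- ok
-> archive.carryto(s='/pocafeb', d='/bred')
<- ok
-> archive.jot(p='/smusloz_', c='fafumend')
<- created
-> archive.mkfold(p='/gribralu')
<- ok
-> archive.recite(p='/pocafeb')
<- ToolError: not found
-> archive.recite(p='/bred')
<- more


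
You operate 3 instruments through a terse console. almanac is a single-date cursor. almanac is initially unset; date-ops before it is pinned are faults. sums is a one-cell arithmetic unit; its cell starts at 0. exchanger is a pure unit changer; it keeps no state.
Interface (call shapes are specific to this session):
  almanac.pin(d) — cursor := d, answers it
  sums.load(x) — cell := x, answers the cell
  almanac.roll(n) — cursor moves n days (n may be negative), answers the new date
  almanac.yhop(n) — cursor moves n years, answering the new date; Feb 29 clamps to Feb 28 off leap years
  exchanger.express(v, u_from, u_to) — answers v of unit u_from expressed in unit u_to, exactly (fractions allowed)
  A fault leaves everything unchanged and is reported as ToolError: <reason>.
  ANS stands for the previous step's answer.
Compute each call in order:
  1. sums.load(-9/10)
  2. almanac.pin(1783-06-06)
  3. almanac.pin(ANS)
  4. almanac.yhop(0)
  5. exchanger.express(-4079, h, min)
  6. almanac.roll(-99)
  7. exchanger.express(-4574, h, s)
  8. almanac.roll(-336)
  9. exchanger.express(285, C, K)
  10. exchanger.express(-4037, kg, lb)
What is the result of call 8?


Answer: 1782-03-28

Derivation:
;; 1. sums.load(x='-9/10') ~> -9/10
;; 2. almanac.pin(d='1783-06-06') ~> 1783-06-06
;; 3. almanac.pin(d='ANS') ~> 1783-06-06
;; 4. almanac.yhop(n='0') ~> 1783-06-06
;; 5. exchanger.express(v='-4079', u_from='h', u_to='min') ~> -244740
;; 6. almanac.roll(n='-99') ~> 1783-02-27
;; 7. exchanger.express(v='-4574', u_from='h', u_to='s') ~> -16466400
;; 8. almanac.roll(n='-336') ~> 1782-03-28
;; 9. exchanger.express(v='285', u_from='C', u_to='K') ~> 11163/20
;; 10. exchanger.express(v='-4037', u_from='kg', u_to='lb') ~> -36700000000/4123567


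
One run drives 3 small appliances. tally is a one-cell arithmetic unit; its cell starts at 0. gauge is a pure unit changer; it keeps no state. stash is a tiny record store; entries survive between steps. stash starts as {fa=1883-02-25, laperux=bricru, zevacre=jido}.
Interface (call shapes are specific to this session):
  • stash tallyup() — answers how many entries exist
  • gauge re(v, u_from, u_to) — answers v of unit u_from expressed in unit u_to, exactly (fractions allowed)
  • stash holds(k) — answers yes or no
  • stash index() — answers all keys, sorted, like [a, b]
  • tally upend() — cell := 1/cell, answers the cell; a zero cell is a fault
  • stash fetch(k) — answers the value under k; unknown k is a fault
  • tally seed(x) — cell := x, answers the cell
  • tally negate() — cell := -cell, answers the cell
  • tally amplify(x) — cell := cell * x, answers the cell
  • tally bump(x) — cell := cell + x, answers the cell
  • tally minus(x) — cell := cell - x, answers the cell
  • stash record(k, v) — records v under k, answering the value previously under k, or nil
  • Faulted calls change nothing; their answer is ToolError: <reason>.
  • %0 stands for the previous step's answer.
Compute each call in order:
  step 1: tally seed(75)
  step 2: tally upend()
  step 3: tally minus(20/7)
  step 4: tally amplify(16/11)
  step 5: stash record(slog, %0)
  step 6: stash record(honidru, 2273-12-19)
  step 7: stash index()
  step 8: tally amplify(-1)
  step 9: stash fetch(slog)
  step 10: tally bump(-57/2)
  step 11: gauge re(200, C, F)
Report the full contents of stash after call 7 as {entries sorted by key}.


Answer: {fa=1883-02-25, honidru=2273-12-19, laperux=bricru, slog=-23888/5775, zevacre=jido}

Derivation:
I run tally seed with x='75', yielding 75.
Calling tally upend(), — result: 1/75.
Using tally minus with x='20/7', and observe -1493/525.
I call tally amplify with x='16/11', and get -23888/5775.
Next I call stash record with k='slog', v='%0': nil.
I call stash record with k='honidru', v='2273-12-19', and see nil.
I use stash index, — result: [fa, honidru, laperux, slog, zevacre].
I try tally amplify with x='-1', and get 23888/5775.
I run stash fetch with k='slog', yielding -23888/5775.
I try tally bump with x='-57/2', → -281399/11550.
Next I call gauge re with v='200', u_from='C', u_to='F', — result: 392.


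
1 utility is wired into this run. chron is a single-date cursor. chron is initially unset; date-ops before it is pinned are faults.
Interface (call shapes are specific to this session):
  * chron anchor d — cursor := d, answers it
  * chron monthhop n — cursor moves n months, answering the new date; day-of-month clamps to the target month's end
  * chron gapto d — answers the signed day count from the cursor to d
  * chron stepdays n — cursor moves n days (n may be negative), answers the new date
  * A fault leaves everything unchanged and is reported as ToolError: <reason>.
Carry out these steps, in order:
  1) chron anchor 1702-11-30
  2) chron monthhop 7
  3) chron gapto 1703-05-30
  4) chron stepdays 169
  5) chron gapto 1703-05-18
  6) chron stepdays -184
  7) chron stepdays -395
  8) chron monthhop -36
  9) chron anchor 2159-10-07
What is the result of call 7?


Answer: 1702-05-16

Derivation:
Do: chron anchor[d=1702-11-30]
See: 1702-11-30
Do: chron monthhop[n=7]
See: 1703-06-30
Do: chron gapto[d=1703-05-30]
See: -31
Do: chron stepdays[n=169]
See: 1703-12-16
Do: chron gapto[d=1703-05-18]
See: -212
Do: chron stepdays[n=-184]
See: 1703-06-15
Do: chron stepdays[n=-395]
See: 1702-05-16
Do: chron monthhop[n=-36]
See: 1699-05-16
Do: chron anchor[d=2159-10-07]
See: 2159-10-07


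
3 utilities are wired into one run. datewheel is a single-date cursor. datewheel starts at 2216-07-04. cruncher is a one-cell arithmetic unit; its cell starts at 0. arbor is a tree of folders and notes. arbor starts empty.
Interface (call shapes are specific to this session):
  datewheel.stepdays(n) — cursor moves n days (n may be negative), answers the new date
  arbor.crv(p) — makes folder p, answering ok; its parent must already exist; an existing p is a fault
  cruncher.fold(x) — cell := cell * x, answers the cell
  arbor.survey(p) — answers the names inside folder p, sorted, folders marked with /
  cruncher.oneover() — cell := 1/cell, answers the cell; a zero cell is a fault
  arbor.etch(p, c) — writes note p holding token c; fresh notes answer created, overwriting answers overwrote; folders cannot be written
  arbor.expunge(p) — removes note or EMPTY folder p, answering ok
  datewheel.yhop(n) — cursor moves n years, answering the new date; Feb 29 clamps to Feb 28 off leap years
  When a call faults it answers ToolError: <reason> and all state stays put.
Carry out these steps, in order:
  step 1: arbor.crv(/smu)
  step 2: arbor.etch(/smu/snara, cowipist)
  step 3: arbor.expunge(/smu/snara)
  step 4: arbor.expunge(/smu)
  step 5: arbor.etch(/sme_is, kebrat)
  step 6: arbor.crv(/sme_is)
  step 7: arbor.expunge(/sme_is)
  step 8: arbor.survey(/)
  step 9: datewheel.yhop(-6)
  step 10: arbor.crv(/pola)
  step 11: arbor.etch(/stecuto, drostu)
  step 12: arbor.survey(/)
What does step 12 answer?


Invoking crv passing p: /smu: ok.
I try etch passing p: /smu/snara, c: cowipist, giving created.
Next I call expunge passing p: /smu/snara, → ok.
Using expunge passing p: /smu, → ok.
Calling etch passing p: /sme_is, c: kebrat, which returns created.
Next I call crv passing p: /sme_is, giving ToolError: exists.
Then expunge passing p: /sme_is, — result: ok.
I call survey passing p: /, and observe [].
I use yhop passing n: -6, yielding 2210-07-04.
I use crv passing p: /pola, which returns ok.
Next I call etch passing p: /stecuto, c: drostu, yielding created.
I run survey passing p: /, giving [pola/, stecuto].

Answer: [pola/, stecuto]


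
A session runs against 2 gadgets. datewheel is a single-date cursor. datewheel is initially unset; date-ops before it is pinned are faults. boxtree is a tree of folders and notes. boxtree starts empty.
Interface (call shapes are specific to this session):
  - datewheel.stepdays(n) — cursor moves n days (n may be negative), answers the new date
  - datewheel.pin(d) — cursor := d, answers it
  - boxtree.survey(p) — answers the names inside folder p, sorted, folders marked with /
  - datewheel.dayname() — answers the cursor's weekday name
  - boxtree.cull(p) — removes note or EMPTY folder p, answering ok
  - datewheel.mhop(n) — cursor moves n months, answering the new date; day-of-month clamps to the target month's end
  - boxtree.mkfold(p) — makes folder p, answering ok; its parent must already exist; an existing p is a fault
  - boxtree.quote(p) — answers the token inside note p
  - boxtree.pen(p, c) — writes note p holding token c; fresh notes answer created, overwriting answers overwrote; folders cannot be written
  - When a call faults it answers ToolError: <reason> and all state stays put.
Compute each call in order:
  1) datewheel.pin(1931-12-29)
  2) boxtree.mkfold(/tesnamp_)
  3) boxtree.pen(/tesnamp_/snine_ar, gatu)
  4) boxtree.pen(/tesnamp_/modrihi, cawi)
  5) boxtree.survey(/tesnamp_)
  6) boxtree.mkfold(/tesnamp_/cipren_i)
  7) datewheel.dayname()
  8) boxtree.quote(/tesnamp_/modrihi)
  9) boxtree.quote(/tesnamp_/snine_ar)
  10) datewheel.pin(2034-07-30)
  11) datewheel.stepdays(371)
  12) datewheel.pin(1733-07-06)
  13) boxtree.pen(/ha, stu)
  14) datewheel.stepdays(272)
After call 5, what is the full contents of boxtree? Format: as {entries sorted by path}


Answer: {tesnamp_/, tesnamp_/modrihi=cawi, tesnamp_/snine_ar=gatu}

Derivation:
Next I call pin using d: 1931-12-29, → 1931-12-29.
Now I run mkfold using p: /tesnamp_, — result: ok.
Next I call pen using p: /tesnamp_/snine_ar, c: gatu, and observe created.
Invoking pen using p: /tesnamp_/modrihi, c: cawi, and get created.
Invoking survey using p: /tesnamp_, which returns [modrihi, snine_ar].
Using mkfold using p: /tesnamp_/cipren_i, giving ok.
Now I run dayname(), — result: Tuesday.
I use quote using p: /tesnamp_/modrihi, and observe cawi.
Invoking quote using p: /tesnamp_/snine_ar, and see gatu.
I try pin using d: 2034-07-30, → 2034-07-30.
I invoke stepdays using n: 371, — result: 2035-08-05.
Now I run pin using d: 1733-07-06, yielding 1733-07-06.
Then pen using p: /ha, c: stu, — result: created.
Now I run stepdays using n: 272, yielding 1734-04-04.


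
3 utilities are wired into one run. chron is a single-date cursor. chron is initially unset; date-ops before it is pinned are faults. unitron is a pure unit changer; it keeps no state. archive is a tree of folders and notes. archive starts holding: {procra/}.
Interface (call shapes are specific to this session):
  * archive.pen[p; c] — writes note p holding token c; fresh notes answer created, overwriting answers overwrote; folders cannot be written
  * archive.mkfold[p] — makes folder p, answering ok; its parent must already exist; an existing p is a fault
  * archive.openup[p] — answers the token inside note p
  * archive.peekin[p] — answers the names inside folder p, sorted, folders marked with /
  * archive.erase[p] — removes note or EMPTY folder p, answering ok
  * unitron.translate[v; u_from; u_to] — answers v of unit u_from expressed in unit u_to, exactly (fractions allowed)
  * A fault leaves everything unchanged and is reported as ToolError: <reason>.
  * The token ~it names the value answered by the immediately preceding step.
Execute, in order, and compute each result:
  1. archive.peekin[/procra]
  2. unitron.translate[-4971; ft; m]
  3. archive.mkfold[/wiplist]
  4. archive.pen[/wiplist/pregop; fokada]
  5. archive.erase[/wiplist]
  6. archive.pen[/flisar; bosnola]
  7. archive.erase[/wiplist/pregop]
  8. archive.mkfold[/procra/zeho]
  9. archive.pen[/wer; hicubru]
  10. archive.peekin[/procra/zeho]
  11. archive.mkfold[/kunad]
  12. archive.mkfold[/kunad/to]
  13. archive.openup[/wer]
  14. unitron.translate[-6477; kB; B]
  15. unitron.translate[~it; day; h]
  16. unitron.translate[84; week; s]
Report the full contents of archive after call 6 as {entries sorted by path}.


Answer: {flisar=bosnola, procra/, wiplist/, wiplist/pregop=fokada}

Derivation:
·→ archive.peekin(p=/procra)
·← []
·→ unitron.translate(v=-4971, u_from=ft, u_to=m)
·← -1893951/1250
·→ archive.mkfold(p=/wiplist)
·← ok
·→ archive.pen(p=/wiplist/pregop, c=fokada)
·← created
·→ archive.erase(p=/wiplist)
·← ToolError: not empty
·→ archive.pen(p=/flisar, c=bosnola)
·← created
·→ archive.erase(p=/wiplist/pregop)
·← ok
·→ archive.mkfold(p=/procra/zeho)
·← ok
·→ archive.pen(p=/wer, c=hicubru)
·← created
·→ archive.peekin(p=/procra/zeho)
·← []
·→ archive.mkfold(p=/kunad)
·← ok
·→ archive.mkfold(p=/kunad/to)
·← ok
·→ archive.openup(p=/wer)
·← hicubru
·→ unitron.translate(v=-6477, u_from=kB, u_to=B)
·← -6477000
·→ unitron.translate(v=~it, u_from=day, u_to=h)
·← -155448000
·→ unitron.translate(v=84, u_from=week, u_to=s)
·← 50803200


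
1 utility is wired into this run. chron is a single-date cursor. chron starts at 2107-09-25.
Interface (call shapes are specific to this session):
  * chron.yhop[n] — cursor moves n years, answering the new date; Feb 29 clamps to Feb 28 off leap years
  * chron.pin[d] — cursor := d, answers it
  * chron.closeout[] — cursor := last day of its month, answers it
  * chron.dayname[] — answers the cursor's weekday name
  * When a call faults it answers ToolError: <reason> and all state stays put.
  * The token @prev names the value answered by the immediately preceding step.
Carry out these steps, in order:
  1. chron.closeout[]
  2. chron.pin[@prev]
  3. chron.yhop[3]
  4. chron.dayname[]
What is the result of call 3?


~$ closeout
= 2107-09-30
~$ pin d=@prev
= 2107-09-30
~$ yhop n=3
= 2110-09-30
~$ dayname
= Tuesday

Answer: 2110-09-30


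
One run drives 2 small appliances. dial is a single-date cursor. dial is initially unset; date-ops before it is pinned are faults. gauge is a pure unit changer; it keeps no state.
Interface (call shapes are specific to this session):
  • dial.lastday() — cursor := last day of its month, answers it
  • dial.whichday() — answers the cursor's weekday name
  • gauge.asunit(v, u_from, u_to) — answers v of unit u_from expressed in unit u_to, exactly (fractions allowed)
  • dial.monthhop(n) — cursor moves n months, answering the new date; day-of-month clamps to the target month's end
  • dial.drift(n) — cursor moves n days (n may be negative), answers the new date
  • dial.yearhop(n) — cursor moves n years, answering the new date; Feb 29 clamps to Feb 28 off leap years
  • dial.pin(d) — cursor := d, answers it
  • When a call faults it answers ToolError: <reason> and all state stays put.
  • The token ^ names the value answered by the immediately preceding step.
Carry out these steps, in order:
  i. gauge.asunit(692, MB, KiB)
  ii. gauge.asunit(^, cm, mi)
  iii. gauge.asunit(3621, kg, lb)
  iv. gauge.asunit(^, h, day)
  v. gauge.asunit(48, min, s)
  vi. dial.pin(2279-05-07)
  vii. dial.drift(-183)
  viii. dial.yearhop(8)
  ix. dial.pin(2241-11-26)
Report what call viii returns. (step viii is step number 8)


Answer: 2286-11-05

Derivation:
Next I call gauge.asunit with v=692, u_from=MB, u_to=KiB, and get 2703125/4.
Invoking gauge.asunit with v=^, u_from=cm, u_to=mi, yielding 13515625/3218688.
Calling gauge.asunit with v=3621, u_from=kg, u_to=lb, giving 362100000000/45359237.
I call gauge.asunit with v=^, u_from=h, u_to=day, and get 15087500000/45359237.
Now I run gauge.asunit with v=48, u_from=min, u_to=s, and get 2880.
I use dial.pin with d=2279-05-07, and observe 2279-05-07.
I try dial.drift with n=-183, yielding 2278-11-05.
I try dial.yearhop with n=8, and get 2286-11-05.
I try dial.pin with d=2241-11-26, → 2241-11-26.


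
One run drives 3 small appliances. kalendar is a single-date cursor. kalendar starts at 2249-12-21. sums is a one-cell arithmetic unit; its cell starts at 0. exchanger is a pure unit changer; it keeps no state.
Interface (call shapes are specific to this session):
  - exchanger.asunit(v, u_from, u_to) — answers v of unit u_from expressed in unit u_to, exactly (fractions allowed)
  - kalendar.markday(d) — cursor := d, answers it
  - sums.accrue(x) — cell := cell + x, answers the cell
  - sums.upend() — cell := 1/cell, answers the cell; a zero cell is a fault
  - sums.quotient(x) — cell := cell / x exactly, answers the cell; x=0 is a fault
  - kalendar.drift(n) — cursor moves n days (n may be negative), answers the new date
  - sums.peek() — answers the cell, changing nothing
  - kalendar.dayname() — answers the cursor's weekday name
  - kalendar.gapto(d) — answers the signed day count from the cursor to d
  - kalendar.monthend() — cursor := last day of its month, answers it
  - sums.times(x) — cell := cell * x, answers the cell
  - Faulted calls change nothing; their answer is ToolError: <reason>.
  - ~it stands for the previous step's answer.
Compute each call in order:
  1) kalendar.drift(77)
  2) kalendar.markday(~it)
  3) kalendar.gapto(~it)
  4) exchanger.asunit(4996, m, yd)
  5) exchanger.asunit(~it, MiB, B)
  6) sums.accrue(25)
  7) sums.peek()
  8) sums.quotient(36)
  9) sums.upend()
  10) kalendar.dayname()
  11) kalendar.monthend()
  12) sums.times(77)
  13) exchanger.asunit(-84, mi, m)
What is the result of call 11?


Answer: 2250-03-31

Derivation:
>> kalendar.drift(n=77)
<< 2250-03-08
>> kalendar.markday(d=~it)
<< 2250-03-08
>> kalendar.gapto(d=~it)
<< 0
>> exchanger.asunit(v=4996, u_from=m, u_to=yd)
<< 6245000/1143
>> exchanger.asunit(v=~it, u_from=MiB, u_to=B)
<< 6548357120000/1143
>> sums.accrue(x=25)
<< 25
>> sums.peek()
<< 25
>> sums.quotient(x=36)
<< 25/36
>> sums.upend()
<< 36/25
>> kalendar.dayname()
<< Friday
>> kalendar.monthend()
<< 2250-03-31
>> sums.times(x=77)
<< 2772/25
>> exchanger.asunit(v=-84, u_from=mi, u_to=m)
<< -16898112/125


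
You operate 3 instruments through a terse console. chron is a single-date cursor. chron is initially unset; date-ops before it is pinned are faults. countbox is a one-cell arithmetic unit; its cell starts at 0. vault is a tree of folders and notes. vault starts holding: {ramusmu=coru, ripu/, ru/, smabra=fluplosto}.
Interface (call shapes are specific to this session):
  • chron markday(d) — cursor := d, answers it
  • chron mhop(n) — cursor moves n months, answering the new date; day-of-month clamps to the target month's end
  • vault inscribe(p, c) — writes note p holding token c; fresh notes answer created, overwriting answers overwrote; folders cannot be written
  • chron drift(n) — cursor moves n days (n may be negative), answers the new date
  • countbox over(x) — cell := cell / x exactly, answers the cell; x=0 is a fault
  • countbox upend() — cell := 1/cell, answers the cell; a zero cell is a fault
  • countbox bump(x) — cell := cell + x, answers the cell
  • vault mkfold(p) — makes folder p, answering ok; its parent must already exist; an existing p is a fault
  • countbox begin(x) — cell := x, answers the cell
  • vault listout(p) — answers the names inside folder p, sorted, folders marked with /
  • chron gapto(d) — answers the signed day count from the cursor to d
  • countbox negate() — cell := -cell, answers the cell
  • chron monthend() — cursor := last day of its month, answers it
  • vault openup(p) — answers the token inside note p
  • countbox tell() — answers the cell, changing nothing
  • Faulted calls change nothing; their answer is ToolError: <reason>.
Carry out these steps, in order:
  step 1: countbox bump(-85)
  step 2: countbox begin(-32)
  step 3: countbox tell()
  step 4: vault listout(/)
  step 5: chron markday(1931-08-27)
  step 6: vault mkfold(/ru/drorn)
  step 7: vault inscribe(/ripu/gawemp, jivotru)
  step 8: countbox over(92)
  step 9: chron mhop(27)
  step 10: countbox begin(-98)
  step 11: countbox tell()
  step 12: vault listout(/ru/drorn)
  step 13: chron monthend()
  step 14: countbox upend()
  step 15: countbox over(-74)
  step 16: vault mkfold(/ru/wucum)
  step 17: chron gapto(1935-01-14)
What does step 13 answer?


I invoke countbox bump using x=-85, and see -85.
Then countbox begin using x=-32, and get -32.
Then countbox tell, and observe -32.
Calling vault listout using p=/, which returns [ramusmu, ripu/, ru/, smabra].
Then chron markday using d=1931-08-27, — result: 1931-08-27.
Invoking vault mkfold using p=/ru/drorn, yielding ok.
Next I call vault inscribe using p=/ripu/gawemp, c=jivotru, giving created.
I invoke countbox over using x=92, and get -8/23.
I invoke chron mhop using n=27, which returns 1933-11-27.
I run countbox begin using x=-98, which returns -98.
Then countbox tell, yielding -98.
I try vault listout using p=/ru/drorn, yielding [].
I try chron monthend, and get 1933-11-30.
I try countbox upend(), and see -1/98.
I invoke countbox over using x=-74, and observe 1/7252.
Then vault mkfold using p=/ru/wucum, which returns ok.
I run chron gapto using d=1935-01-14, yielding 410.

Answer: 1933-11-30
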